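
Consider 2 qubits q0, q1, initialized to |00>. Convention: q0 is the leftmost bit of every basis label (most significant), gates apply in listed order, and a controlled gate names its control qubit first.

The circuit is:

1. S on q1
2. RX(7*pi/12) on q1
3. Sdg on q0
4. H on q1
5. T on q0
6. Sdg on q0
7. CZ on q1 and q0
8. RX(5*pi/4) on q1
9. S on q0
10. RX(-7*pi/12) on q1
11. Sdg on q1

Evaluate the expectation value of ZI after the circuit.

The observable ZI averages to 1.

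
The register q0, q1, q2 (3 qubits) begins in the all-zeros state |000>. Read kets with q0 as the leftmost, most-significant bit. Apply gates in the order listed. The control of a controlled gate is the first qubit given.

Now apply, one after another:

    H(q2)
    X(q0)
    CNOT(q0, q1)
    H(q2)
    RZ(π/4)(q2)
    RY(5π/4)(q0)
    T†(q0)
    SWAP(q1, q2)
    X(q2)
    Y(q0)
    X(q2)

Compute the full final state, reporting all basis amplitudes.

After the circuit, the state carries amplitude sqrt(2 - sqrt(2))*exp(I*pi/8)/2 on |001>, -sqrt(sqrt(2) + 2)*exp(3*I*pi/8)/2 on |101>, and 0 on every other basis state.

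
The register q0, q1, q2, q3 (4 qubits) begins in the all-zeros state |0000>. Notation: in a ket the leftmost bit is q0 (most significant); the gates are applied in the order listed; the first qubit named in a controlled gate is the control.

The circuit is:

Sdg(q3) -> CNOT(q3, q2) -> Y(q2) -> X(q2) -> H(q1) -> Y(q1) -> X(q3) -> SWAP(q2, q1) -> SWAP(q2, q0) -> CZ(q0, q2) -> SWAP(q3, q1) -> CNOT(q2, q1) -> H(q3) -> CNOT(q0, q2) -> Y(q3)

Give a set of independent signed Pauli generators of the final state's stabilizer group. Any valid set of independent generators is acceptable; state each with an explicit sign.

The final state is stabilized by the group generated by -XIXI, -IIIX, +ZIZI, -IZII; other independent generating sets are equally valid.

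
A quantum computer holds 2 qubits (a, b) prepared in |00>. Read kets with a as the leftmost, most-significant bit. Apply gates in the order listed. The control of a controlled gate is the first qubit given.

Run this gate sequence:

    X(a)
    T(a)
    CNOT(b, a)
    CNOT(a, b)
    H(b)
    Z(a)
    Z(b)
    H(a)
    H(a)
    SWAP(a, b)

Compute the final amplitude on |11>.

|11> carries amplitude -sqrt(2)*exp(I*pi/4)/2 in the final state. Key observation: the block from step 8 through step 9 cancels to the identity and can be dropped.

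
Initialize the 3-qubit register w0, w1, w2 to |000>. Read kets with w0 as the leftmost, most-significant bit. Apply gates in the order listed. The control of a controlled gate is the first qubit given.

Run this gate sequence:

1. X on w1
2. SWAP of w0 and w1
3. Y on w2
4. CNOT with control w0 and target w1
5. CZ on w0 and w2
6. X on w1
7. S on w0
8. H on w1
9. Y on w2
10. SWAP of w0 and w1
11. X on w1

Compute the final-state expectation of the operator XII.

In the final state, XII has expectation 1.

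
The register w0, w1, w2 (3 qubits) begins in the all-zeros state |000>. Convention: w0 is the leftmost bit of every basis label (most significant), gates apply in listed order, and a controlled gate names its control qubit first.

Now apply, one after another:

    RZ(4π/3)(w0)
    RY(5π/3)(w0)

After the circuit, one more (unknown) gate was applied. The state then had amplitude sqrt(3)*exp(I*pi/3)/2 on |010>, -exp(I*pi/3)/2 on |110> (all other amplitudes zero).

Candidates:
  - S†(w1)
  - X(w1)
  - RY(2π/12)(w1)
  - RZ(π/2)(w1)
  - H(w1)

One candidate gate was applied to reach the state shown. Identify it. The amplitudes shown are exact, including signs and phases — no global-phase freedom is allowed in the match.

The unique candidate consistent with the amplitudes is X(w1).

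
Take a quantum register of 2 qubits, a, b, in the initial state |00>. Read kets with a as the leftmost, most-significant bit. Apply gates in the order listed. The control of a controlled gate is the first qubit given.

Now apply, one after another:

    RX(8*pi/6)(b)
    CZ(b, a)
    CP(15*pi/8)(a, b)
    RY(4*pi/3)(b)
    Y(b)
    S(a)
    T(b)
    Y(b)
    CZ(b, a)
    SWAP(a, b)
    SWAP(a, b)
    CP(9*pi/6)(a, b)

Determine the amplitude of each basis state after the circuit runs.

After the circuit, the state carries amplitude exp(I*pi/4)/4 + 3*exp(3*I*pi/4)/4 on |00>, sqrt(3)*(-1 + I)/4 on |01>, 0 on |10>, 0 on |11>.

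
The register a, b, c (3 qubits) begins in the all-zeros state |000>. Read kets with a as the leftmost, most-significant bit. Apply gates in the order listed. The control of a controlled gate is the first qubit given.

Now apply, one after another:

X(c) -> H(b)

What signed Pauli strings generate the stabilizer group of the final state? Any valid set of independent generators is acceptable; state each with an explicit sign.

One valid set of independent stabilizer generators is +IXI, +ZII, -IIZ (any independent generating set of the same group is equally correct).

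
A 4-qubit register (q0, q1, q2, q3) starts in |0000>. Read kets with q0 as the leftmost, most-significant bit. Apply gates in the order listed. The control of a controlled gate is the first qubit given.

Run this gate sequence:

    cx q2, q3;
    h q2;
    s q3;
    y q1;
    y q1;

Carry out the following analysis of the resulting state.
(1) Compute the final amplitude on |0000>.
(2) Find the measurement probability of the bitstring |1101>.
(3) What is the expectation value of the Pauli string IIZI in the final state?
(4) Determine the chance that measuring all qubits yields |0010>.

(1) The amplitude on |0000> is sqrt(2)/2.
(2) A full measurement returns |1101> with probability 0.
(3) The observable IIZI averages to 0.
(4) The probability of measuring |0010> is 1/2.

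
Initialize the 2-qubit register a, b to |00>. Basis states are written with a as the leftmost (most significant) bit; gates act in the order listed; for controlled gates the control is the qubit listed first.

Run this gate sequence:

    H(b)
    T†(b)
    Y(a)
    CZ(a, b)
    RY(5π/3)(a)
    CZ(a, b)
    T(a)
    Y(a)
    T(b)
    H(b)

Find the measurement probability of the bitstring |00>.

The probability of measuring |00> is 3/4.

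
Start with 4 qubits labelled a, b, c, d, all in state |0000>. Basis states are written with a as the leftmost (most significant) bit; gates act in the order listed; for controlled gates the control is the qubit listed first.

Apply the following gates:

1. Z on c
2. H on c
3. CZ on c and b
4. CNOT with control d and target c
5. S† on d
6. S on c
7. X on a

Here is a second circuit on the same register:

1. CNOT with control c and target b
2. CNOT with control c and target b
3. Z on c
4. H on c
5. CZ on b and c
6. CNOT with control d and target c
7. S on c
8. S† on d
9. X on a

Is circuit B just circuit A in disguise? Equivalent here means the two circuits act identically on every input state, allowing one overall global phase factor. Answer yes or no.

Yes, they are equivalent — the unitaries differ by at most a global phase.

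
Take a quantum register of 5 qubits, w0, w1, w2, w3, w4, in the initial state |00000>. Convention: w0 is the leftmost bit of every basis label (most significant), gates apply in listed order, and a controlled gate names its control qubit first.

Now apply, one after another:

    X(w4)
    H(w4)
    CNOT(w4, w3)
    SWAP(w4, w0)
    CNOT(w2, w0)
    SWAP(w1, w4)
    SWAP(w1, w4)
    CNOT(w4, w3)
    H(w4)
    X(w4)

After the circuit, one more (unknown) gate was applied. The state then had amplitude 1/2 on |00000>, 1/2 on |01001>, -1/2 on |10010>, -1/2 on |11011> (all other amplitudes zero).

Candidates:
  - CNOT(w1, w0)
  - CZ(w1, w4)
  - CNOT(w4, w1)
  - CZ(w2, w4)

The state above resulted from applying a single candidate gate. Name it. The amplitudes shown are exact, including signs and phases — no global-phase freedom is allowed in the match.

The unique candidate consistent with the amplitudes is CNOT(w4, w1).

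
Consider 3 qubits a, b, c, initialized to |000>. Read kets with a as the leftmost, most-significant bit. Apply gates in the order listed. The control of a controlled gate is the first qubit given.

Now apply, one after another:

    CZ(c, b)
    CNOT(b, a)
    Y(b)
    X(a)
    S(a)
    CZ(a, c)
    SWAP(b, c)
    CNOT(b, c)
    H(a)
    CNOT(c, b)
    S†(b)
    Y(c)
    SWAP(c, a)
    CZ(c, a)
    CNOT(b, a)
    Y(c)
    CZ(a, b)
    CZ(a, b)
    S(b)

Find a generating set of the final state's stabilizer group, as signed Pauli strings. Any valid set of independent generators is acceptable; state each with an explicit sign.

The stabilizer group can be generated by +IIX, -ZII, -IZI, among other valid generating sets.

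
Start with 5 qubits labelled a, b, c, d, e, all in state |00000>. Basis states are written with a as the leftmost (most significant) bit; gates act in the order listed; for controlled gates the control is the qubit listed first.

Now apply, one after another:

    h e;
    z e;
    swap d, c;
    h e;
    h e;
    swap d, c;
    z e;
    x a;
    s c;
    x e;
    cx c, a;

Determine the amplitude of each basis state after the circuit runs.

The resulting statevector has amplitude sqrt(2)/2 on |10000>, sqrt(2)/2 on |10001>, and 0 on every other basis state.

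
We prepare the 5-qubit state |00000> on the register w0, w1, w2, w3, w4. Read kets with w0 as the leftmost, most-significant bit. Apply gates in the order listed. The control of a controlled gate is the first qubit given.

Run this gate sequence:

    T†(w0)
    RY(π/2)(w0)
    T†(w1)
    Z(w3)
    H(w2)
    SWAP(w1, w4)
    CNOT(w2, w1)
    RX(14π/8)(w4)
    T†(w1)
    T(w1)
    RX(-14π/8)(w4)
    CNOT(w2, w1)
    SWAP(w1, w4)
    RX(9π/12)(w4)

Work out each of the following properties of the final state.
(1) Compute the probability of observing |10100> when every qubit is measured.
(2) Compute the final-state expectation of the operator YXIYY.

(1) Outcome |10100> occurs with probability 1/8 - sqrt(2)/16. Key observation: steps 6-13 multiply out to the identity, so the circuit reduces to the remaining gates.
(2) The expectation value of YXIYY is 0.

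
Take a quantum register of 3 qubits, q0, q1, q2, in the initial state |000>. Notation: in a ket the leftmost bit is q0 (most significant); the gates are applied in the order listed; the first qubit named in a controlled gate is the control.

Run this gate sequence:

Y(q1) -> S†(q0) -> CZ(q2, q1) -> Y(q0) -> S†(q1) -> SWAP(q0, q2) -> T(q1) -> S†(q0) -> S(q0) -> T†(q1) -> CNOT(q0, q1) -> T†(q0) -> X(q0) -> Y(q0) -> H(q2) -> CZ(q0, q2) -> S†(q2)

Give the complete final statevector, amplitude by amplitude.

The final amplitudes are sqrt(2)/2 on |010>, sqrt(2)*I/2 on |011>, and 0 on every other basis state. Key observation: gates 7-10 undo each other exactly, leaving only the rest of the circuit to track.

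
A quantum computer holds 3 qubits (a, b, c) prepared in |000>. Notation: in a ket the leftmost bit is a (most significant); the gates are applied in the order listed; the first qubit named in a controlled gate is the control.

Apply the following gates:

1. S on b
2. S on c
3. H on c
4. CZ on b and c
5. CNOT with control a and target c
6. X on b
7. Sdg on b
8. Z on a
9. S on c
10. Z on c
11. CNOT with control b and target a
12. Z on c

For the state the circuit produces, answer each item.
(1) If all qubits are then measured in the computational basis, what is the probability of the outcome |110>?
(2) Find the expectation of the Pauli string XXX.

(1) Outcome |110> occurs with probability 1/2.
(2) In the final state, XXX has expectation 0.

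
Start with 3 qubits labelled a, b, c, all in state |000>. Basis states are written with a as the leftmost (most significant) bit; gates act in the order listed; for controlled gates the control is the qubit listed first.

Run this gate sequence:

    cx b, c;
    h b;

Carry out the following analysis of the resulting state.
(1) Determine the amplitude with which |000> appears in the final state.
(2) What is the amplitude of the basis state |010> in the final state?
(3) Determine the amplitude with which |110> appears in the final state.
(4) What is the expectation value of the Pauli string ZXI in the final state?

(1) The final state's coefficient on |000> equals sqrt(2)/2.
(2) The amplitude on |010> is sqrt(2)/2.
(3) The final state's coefficient on |110> equals 0.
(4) The expectation value of ZXI is 1.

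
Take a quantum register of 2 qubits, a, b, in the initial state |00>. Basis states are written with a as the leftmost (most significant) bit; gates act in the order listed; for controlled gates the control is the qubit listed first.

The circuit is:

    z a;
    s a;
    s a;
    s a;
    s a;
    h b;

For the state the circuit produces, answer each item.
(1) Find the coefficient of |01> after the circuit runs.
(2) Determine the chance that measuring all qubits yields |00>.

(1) |01> carries amplitude sqrt(2)/2 in the final state. Key observation: the block from step 2 through step 5 cancels to the identity and can be dropped.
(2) Outcome |00> occurs with probability 1/2.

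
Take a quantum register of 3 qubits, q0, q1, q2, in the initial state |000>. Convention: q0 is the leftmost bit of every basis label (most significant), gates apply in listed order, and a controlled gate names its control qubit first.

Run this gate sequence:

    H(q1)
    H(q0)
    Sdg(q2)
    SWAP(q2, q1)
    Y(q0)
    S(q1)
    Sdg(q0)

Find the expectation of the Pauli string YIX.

The observable YIX averages to 1.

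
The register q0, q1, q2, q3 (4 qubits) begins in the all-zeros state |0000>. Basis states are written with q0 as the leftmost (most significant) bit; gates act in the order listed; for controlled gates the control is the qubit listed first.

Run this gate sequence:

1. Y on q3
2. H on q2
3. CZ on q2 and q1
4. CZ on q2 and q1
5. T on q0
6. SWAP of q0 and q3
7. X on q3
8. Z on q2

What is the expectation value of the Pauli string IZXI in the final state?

The observable IZXI averages to -1.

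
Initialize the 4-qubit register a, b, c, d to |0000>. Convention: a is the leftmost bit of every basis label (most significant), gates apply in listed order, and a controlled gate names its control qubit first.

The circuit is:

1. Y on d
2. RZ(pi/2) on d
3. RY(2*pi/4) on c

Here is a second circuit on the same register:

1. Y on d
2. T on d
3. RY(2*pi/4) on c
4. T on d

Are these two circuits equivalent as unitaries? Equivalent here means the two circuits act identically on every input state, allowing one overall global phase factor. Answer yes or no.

Yes — the two circuits implement the same unitary up to a global phase.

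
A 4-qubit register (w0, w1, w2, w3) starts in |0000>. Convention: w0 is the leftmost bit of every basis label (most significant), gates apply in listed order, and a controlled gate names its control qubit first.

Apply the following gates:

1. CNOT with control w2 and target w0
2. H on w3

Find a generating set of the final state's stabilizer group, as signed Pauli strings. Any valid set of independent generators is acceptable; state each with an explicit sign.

The stabilizer group can be generated by +IIIX, +ZIII, +IZII, +IIZI, among other valid generating sets.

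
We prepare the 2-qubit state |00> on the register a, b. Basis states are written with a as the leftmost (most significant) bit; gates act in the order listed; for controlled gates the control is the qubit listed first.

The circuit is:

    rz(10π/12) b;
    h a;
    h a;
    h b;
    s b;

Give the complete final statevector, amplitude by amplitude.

The final amplitudes are -sqrt(2)*exp(7*I*pi/12)/2 on |00>, sqrt(2)*exp(I*pi/12)/2 on |01>, 0 on |10>, 0 on |11>.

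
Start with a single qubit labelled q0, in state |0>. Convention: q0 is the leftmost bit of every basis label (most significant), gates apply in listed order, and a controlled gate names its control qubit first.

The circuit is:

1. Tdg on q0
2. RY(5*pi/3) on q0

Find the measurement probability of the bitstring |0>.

Outcome |0> occurs with probability 3/4.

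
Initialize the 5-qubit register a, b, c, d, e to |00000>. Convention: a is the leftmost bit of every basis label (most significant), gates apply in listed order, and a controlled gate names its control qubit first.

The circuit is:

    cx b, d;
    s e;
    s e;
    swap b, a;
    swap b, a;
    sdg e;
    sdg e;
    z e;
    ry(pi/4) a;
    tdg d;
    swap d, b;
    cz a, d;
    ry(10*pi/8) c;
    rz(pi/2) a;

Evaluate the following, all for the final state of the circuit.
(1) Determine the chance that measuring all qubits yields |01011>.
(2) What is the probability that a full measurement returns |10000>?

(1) Outcome |01011> occurs with probability 0. Key observation: steps 2-7 multiply out to the identity, so the circuit reduces to the remaining gates.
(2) A full measurement returns |10000> with probability 3/8 - sqrt(2)/4.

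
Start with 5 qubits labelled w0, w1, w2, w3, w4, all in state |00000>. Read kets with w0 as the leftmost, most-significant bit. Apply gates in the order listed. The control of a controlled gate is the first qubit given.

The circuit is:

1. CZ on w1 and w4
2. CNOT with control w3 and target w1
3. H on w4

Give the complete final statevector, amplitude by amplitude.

The resulting statevector has amplitude sqrt(2)/2 on |00000>, sqrt(2)/2 on |00001>, and 0 on every other basis state.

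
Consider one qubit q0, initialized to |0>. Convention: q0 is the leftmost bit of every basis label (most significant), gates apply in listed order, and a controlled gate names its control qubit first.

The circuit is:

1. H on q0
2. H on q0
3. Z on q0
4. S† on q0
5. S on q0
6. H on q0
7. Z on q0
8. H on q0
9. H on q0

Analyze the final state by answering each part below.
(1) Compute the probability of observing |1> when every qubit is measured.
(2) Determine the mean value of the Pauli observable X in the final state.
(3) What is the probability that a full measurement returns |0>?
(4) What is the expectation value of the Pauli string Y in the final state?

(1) A full measurement returns |1> with probability 1/2.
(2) The observable X averages to -1.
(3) A full measurement returns |0> with probability 1/2.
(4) In the final state, Y has expectation 0.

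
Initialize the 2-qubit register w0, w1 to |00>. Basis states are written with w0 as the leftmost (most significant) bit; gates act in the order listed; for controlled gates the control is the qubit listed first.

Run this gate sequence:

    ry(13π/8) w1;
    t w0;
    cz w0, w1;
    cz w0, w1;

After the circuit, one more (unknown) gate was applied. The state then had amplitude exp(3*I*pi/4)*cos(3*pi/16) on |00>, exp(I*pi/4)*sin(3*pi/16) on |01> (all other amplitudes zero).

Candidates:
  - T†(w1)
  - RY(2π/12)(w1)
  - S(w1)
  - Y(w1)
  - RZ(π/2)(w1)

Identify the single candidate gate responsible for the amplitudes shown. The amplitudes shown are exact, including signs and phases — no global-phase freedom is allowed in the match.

The applied gate was RZ(π/2)(w1). Key observation: gates 3-4 undo each other exactly, leaving only the rest of the circuit to track.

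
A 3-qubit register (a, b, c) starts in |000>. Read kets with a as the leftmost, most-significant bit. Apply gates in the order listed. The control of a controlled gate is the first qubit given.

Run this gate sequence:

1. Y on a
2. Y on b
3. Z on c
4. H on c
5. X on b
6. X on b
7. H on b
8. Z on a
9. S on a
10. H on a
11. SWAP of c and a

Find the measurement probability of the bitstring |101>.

Outcome |101> occurs with probability 1/8. Key observation: the block from step 5 through step 6 cancels to the identity and can be dropped.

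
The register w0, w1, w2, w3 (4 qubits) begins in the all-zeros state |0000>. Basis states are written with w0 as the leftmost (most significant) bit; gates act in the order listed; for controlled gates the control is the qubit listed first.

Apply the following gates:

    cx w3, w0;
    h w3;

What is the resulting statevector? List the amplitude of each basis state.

The final amplitudes are sqrt(2)/2 on |0000>, sqrt(2)/2 on |0001>, and 0 on every other basis state.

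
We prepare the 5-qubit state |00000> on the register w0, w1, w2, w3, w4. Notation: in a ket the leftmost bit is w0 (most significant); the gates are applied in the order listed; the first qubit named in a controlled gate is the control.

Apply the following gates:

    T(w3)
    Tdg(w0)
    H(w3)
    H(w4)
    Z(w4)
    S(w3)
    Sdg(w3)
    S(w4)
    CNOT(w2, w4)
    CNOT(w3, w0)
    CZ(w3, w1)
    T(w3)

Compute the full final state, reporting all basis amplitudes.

After the circuit, the state carries amplitude 1/2 on |00000>, -I/2 on |00001>, exp(I*pi/4)/2 on |10010>, -exp(3*I*pi/4)/2 on |10011>, and 0 on every other basis state. Key observation: the block from step 6 through step 7 cancels to the identity and can be dropped.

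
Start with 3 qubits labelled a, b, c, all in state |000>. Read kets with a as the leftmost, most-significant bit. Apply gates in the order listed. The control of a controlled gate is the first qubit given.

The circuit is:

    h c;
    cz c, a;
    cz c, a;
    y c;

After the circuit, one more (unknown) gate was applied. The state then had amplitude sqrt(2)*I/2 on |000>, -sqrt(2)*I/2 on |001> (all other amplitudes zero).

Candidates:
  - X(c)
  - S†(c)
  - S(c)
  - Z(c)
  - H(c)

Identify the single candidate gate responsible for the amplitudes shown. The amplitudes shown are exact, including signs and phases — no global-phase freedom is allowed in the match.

The unique candidate consistent with the amplitudes is X(c). Key observation: steps 2-3 multiply out to the identity, so the circuit reduces to the remaining gates.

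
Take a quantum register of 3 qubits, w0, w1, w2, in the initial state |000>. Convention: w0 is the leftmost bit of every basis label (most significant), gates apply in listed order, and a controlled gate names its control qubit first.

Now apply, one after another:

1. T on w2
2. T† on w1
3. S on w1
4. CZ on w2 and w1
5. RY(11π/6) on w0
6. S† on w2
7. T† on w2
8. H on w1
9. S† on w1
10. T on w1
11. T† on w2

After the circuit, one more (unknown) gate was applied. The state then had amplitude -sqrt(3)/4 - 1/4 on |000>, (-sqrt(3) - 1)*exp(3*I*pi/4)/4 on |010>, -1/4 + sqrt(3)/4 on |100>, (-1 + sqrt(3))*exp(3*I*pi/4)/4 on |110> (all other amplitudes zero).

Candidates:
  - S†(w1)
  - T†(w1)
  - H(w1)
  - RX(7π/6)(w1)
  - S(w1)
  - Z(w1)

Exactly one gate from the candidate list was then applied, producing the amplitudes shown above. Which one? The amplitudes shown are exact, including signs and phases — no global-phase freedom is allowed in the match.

The applied gate was Z(w1).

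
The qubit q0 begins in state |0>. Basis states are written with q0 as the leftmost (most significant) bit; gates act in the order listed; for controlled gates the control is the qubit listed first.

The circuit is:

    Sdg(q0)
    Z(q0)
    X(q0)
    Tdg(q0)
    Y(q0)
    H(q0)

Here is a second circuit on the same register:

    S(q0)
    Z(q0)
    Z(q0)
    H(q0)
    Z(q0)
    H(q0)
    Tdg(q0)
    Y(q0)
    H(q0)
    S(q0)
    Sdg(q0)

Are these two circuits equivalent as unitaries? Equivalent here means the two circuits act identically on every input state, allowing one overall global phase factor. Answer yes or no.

Yes — the two circuits implement the same unitary up to a global phase.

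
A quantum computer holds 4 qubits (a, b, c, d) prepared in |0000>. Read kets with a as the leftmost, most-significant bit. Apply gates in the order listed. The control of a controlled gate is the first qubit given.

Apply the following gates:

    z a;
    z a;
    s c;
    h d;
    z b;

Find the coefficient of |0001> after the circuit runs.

The final state's coefficient on |0001> equals sqrt(2)/2.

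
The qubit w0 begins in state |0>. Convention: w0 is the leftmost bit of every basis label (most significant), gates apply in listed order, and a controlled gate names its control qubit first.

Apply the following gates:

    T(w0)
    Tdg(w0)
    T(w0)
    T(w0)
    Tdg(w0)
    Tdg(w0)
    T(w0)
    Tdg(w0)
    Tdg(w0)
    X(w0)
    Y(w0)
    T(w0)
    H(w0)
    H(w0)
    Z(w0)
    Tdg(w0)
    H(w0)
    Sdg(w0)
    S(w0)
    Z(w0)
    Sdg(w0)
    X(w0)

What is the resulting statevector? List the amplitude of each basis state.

After the circuit, the state carries amplitude sqrt(2)/2 on |0>, -sqrt(2)*I/2 on |1>.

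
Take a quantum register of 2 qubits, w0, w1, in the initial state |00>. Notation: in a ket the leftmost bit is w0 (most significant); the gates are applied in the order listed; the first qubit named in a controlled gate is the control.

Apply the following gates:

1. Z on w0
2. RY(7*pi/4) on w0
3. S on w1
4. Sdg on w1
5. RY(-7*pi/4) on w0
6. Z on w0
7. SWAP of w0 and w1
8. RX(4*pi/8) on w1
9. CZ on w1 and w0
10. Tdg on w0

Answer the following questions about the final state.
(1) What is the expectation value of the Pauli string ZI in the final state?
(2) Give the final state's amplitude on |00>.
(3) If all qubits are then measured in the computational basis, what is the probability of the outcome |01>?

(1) In the final state, ZI has expectation 1. Key observation: steps 1-6 multiply out to the identity, so the circuit reduces to the remaining gates.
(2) The amplitude on |00> is sqrt(2)/2.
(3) A full measurement returns |01> with probability 1/2.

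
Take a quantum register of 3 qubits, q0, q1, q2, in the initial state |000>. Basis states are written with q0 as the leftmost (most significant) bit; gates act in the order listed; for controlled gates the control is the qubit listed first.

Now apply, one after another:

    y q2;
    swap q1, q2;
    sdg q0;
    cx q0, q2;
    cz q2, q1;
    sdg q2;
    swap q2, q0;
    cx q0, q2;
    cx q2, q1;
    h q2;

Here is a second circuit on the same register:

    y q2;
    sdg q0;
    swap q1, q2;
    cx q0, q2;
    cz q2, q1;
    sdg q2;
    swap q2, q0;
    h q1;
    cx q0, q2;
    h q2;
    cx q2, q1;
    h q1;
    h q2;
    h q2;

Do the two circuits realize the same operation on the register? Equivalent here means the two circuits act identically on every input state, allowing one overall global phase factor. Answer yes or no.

No: there is an input state on which the two circuits produce genuinely different outputs (not merely differing by a phase).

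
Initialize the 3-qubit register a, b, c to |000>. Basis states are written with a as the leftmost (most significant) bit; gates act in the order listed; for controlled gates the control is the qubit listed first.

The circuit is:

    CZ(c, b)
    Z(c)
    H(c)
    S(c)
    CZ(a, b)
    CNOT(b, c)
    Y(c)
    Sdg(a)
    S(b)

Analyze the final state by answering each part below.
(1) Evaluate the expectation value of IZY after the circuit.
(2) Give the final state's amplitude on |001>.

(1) In the final state, IZY has expectation 1.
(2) |001> carries amplitude sqrt(2)*I/2 in the final state.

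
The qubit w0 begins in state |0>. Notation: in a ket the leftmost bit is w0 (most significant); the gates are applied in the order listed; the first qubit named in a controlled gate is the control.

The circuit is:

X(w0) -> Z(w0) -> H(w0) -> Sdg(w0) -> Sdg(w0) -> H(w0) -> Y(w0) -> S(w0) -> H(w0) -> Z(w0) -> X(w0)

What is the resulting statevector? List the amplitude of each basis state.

The resulting statevector has amplitude sqrt(2)/2 on |0>, sqrt(2)/2 on |1>.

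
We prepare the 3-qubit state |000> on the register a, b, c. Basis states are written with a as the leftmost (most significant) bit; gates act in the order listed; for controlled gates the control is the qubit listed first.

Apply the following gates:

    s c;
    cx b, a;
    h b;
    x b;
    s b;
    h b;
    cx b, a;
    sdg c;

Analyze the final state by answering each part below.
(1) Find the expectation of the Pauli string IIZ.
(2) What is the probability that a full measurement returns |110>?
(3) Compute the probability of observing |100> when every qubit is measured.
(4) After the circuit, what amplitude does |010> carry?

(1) The observable IIZ averages to 1.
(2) Outcome |110> occurs with probability 1/2.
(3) A full measurement returns |100> with probability 0.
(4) The final state's coefficient on |010> equals 0.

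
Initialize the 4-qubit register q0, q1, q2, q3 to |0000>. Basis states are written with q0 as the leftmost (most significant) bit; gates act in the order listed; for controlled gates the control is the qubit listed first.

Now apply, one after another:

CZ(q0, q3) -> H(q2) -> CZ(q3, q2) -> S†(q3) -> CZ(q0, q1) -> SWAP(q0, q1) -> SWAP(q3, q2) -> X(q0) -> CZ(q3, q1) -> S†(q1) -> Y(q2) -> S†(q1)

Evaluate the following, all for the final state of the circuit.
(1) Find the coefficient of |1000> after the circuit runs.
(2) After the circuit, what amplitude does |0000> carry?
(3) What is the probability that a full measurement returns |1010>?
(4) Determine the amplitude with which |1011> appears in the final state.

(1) The amplitude on |1000> is 0.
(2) |0000> carries amplitude 0 in the final state.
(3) The probability of measuring |1010> is 1/2.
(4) The final state's coefficient on |1011> equals sqrt(2)*I/2.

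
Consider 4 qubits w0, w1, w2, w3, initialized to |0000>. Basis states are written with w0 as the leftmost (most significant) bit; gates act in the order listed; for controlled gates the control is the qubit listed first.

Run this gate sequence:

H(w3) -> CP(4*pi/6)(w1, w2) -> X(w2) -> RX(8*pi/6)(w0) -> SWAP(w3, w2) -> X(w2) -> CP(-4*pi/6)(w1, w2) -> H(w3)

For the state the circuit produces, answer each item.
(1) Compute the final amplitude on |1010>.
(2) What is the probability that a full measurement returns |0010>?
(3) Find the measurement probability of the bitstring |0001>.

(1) The final state's coefficient on |1010> equals -sqrt(3)*I/4.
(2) A full measurement returns |0010> with probability 1/16.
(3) A full measurement returns |0001> with probability 1/16.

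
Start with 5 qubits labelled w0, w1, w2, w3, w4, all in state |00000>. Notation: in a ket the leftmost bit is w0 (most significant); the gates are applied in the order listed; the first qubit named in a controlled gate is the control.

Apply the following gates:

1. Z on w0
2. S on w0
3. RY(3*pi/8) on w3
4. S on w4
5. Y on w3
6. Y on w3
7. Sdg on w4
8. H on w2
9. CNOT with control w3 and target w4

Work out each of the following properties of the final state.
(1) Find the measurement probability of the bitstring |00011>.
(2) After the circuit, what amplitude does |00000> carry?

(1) A full measurement returns |00011> with probability 1/4 - sqrt(2 - sqrt(2))/8. Key observation: steps 4-7 multiply out to the identity, so the circuit reduces to the remaining gates.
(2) The amplitude on |00000> is sqrt(2)*cos(3*pi/16)/2.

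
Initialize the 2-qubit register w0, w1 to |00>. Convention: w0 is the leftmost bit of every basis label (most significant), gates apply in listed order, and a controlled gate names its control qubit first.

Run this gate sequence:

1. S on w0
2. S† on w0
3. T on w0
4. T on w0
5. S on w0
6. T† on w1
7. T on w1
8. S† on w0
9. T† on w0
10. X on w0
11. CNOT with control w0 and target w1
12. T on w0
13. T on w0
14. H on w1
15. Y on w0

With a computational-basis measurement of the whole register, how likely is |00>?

Outcome |00> occurs with probability 1/2. Key observation: gates 4-9 undo each other exactly, leaving only the rest of the circuit to track.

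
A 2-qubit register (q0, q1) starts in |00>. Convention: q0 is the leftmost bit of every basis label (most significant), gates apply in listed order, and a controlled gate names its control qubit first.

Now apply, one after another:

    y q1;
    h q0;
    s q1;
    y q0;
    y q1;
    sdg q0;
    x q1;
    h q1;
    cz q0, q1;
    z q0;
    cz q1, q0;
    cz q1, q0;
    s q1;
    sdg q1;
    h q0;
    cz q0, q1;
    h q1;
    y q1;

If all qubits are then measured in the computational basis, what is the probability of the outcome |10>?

Outcome |10> occurs with probability 1/4.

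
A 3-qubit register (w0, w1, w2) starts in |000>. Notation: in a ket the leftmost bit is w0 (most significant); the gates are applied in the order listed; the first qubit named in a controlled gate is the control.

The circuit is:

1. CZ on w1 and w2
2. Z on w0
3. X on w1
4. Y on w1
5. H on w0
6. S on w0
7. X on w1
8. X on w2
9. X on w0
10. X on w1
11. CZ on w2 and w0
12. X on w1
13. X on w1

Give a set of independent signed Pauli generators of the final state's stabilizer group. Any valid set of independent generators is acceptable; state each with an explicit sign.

The stabilizer group can be generated by +YII, +IZI, -IIZ, among other valid generating sets.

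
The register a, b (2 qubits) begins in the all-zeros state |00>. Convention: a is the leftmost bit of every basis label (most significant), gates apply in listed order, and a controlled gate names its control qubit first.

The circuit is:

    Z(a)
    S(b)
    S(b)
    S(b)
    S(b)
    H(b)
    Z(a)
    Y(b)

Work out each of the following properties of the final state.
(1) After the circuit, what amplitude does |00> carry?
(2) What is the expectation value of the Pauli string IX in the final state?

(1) |00> carries amplitude -sqrt(2)*I/2 in the final state.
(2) The observable IX averages to -1.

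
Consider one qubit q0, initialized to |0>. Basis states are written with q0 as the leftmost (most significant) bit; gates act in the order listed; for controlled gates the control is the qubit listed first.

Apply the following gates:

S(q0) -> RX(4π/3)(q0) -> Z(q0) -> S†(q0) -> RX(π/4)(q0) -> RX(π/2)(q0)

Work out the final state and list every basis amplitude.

The resulting statevector has amplitude -sqrt(2*sqrt(2) + 4)/8 + sqrt(4 - 2*sqrt(2))/8 - I*sqrt(6*sqrt(2) + 12)/8 - I*sqrt(12 - 6*sqrt(2))/8 on |0>, -sqrt(12 - 6*sqrt(2))/8 + sqrt(6*sqrt(2) + 12)/8 + I*sqrt(4 - 2*sqrt(2))/8 + I*sqrt(2*sqrt(2) + 4)/8 on |1>.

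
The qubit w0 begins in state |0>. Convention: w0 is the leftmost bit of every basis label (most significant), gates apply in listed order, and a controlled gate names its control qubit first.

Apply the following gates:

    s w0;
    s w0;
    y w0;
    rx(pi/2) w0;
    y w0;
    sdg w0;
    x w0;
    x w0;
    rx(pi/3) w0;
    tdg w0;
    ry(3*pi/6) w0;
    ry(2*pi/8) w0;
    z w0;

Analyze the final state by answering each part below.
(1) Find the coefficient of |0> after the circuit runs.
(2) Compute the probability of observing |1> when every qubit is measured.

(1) |0> carries amplitude -sqrt(6 - 3*sqrt(2))/8 + sqrt(3*sqrt(2) + 6)/8 - I*sqrt(sqrt(2) + 2)/8 + sqrt(2 - sqrt(2))*exp(I*pi/4)/8 + I*sqrt(2 - sqrt(2))/8 + sqrt(6 - 3*sqrt(2))*exp(3*I*pi/4)/8 + sqrt(sqrt(2) + 2)*exp(I*pi/4)/8 + sqrt(3*sqrt(2) + 6)*exp(3*I*pi/4)/8 in the final state. Key observation: gates 7-8 undo each other exactly, leaving only the rest of the circuit to track.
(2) A full measurement returns |1> with probability 3/4.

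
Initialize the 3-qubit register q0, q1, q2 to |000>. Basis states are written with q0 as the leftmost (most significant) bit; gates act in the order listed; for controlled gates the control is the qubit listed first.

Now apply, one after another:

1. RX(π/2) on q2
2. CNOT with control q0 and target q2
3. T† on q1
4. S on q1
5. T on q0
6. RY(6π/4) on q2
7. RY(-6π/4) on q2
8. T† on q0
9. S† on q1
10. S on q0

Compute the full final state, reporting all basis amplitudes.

The final amplitudes are sqrt(2)/2 on |000>, -sqrt(2)*I/2 on |001>, and 0 on every other basis state. Key observation: steps 4-9 multiply out to the identity, so the circuit reduces to the remaining gates.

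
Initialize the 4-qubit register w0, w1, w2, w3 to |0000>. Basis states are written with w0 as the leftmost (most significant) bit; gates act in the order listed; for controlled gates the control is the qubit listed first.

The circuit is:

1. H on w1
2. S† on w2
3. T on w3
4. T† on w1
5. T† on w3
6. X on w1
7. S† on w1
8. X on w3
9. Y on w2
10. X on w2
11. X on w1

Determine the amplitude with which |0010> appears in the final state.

The amplitude on |0010> is 0.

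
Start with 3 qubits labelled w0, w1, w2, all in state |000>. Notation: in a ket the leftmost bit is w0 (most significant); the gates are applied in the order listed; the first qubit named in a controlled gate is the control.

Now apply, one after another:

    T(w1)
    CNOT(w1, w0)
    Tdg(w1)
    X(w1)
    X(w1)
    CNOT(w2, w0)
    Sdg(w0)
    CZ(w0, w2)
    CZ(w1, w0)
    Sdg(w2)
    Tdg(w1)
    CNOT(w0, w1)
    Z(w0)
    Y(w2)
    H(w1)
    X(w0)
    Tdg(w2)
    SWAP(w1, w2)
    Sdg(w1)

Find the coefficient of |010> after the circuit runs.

|010> carries amplitude 0 in the final state.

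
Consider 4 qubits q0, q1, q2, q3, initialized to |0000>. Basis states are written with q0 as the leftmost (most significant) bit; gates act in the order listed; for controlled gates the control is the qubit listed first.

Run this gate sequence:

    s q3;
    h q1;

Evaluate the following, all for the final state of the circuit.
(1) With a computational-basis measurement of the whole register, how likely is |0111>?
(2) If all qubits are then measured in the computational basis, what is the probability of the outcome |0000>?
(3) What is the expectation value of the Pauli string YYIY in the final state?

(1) A full measurement returns |0111> with probability 0.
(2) Outcome |0000> occurs with probability 1/2.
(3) In the final state, YYIY has expectation 0.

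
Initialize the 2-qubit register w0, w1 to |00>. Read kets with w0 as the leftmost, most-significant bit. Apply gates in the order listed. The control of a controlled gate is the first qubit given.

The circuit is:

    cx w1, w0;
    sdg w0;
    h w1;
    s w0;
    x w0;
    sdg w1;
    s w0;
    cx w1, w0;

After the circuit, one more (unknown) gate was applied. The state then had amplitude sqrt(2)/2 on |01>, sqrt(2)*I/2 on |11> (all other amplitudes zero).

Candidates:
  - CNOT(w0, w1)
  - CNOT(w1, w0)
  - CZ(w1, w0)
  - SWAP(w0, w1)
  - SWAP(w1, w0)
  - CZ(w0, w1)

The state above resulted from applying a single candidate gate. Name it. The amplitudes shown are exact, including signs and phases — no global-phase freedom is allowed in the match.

The applied gate was CNOT(w0, w1).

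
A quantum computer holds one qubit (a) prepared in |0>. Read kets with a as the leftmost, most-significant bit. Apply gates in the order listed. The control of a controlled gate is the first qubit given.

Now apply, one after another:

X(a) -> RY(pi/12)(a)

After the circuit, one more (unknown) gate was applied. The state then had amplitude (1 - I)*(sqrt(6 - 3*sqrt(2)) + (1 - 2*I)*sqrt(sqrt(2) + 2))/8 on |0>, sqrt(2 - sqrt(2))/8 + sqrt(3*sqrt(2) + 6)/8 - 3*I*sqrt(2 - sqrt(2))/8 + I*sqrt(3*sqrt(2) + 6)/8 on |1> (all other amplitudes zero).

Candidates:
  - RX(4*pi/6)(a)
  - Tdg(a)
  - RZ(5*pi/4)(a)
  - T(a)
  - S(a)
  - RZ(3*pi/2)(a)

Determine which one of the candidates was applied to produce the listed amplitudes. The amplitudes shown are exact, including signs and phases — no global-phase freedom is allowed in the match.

It was RX(4*pi/6)(a) that produced the state shown.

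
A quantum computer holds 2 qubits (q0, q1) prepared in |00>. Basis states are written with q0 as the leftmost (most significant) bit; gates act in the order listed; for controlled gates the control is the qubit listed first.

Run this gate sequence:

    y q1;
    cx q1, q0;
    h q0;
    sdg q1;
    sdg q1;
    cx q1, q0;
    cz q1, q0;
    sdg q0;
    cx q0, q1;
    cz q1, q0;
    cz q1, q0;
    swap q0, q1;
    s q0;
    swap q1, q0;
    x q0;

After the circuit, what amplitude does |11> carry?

The amplitude on |11> is -sqrt(2)/2.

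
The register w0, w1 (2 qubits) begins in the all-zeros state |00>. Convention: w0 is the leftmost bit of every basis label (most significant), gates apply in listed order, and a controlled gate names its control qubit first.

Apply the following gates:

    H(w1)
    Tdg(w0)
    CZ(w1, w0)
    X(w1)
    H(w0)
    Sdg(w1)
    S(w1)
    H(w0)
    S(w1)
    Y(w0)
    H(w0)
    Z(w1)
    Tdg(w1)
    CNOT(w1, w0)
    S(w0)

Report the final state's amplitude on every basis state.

The final amplitudes are I/2 on |00>, exp(3*I*pi/4)/2 on |01>, 1/2 on |10>, exp(I*pi/4)/2 on |11>. Key observation: steps 5-8 multiply out to the identity, so the circuit reduces to the remaining gates.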